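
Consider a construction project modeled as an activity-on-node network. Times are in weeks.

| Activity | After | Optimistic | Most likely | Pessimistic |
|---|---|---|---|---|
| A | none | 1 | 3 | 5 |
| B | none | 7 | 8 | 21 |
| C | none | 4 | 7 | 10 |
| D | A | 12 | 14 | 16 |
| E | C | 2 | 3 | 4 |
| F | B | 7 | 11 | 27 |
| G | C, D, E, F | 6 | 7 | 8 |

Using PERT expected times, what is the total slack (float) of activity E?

13 weeks

te_A = (1 + 4·3 + 5)/6 = 18/6 = 3
te_B = (7 + 4·8 + 21)/6 = 60/6 = 10
te_C = (4 + 4·7 + 10)/6 = 42/6 = 7
te_D = (12 + 4·14 + 16)/6 = 84/6 = 14
te_E = (2 + 4·3 + 4)/6 = 18/6 = 3
te_F = (7 + 4·11 + 27)/6 = 78/6 = 13
te_G = (6 + 4·7 + 8)/6 = 42/6 = 7

Forward pass:
ES_A = 0; EF_A = 3
ES_B = 0; EF_B = 10
ES_C = 0; EF_C = 7
ES_D = 3; EF_D = 3+14 = 17
ES_E = 7; EF_E = 7+3 = 10
ES_F = 10; EF_F = 10+13 = 23
ES_G = max(EF_C=7, EF_D=17, EF_E=10, EF_F=23) = 23; EF_G = 23+7 = 30
Expected project duration μ = 30 weeks. Critical path: B → F → G.

Backward pass:
LF_G = 30; LS_G = 30−7 = 23
LF_F = LS_G = 23; LS_F = 23−13 = 10
LF_E = LS_G = 23; LS_E = 23−3 = 20
LF_D = LS_G = 23; LS_D = 23−14 = 9
LF_C = min(LS_E=20, LS_G=23) = 20; LS_C = 20−7 = 13
LF_B = LS_F = 10; LS_B = 10−10 = 0
LF_A = LS_D = 9; LS_A = 9−3 = 6
Slack_E = LS_E − ES_E = 20 − 7 = 13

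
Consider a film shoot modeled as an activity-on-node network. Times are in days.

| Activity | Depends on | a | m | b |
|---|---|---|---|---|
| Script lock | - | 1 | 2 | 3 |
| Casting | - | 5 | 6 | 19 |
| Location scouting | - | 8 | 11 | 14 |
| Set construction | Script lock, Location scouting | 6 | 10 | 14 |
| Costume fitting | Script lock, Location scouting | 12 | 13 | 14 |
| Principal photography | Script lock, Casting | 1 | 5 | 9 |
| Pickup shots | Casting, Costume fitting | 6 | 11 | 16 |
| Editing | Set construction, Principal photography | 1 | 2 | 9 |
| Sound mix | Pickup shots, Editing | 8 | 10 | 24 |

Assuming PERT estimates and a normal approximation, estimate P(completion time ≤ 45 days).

0.273

te_Script lock = (1 + 4·2 + 3)/6 = 12/6 = 2; σ²_Script lock = ((3−1)/6)² = 0.111
te_Casting = (5 + 4·6 + 19)/6 = 48/6 = 8; σ²_Casting = ((19−5)/6)² = 5.444
te_Location scouting = (8 + 4·11 + 14)/6 = 66/6 = 11; σ²_Location scouting = ((14−8)/6)² = 1.000
te_Set construction = (6 + 4·10 + 14)/6 = 60/6 = 10; σ²_Set construction = ((14−6)/6)² = 1.778
te_Costume fitting = (12 + 4·13 + 14)/6 = 78/6 = 13; σ²_Costume fitting = ((14−12)/6)² = 0.111
te_Principal photography = (1 + 4·5 + 9)/6 = 30/6 = 5; σ²_Principal photography = ((9−1)/6)² = 1.778
te_Pickup shots = (6 + 4·11 + 16)/6 = 66/6 = 11; σ²_Pickup shots = ((16−6)/6)² = 2.778
te_Editing = (1 + 4·2 + 9)/6 = 18/6 = 3; σ²_Editing = ((9−1)/6)² = 1.778
te_Sound mix = (8 + 4·10 + 24)/6 = 72/6 = 12; σ²_Sound mix = ((24−8)/6)² = 7.111

Forward pass:
ES_Script lock = 0; EF_Script lock = 2
ES_Casting = 0; EF_Casting = 8
ES_Location scouting = 0; EF_Location scouting = 11
ES_Set construction = max(EF_Script lock=2, EF_Location scouting=11) = 11; EF_Set construction = 11+10 = 21
ES_Costume fitting = max(EF_Script lock=2, EF_Location scouting=11) = 11; EF_Costume fitting = 11+13 = 24
ES_Principal photography = max(EF_Script lock=2, EF_Casting=8) = 8; EF_Principal photography = 8+5 = 13
ES_Pickup shots = max(EF_Casting=8, EF_Costume fitting=24) = 24; EF_Pickup shots = 24+11 = 35
ES_Editing = max(EF_Set construction=21, EF_Principal photography=13) = 21; EF_Editing = 21+3 = 24
ES_Sound mix = max(EF_Pickup shots=35, EF_Editing=24) = 35; EF_Sound mix = 35+12 = 47
Expected project duration μ = 47 days. Critical path: Location scouting → Costume fitting → Pickup shots → Sound mix.

Variance along critical path = 1.000 + 0.111 + 2.778 + 7.111 = 11.000; σ = √11.000 = 3.317 days.
Z = (45 − 47) / 3.317 = -0.603
P(T ≤ 45) = Φ(-0.603) ≈ 0.273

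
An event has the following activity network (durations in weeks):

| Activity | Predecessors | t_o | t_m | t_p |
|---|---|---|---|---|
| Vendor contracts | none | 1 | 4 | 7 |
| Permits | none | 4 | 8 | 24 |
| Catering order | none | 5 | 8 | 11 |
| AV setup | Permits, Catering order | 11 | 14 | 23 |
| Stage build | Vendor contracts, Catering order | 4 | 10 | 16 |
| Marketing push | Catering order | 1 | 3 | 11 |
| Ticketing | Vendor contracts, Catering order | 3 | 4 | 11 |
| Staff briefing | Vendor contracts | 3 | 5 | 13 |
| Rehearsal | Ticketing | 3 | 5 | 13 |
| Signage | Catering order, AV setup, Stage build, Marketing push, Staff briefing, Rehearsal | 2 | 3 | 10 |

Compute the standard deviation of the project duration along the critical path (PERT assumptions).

te_Vendor contracts = (1 + 4·4 + 7)/6 = 24/6 = 4; σ²_Vendor contracts = ((7−1)/6)² = 1.000
te_Permits = (4 + 4·8 + 24)/6 = 60/6 = 10; σ²_Permits = ((24−4)/6)² = 11.111
te_Catering order = (5 + 4·8 + 11)/6 = 48/6 = 8; σ²_Catering order = ((11−5)/6)² = 1.000
te_AV setup = (11 + 4·14 + 23)/6 = 90/6 = 15; σ²_AV setup = ((23−11)/6)² = 4.000
te_Stage build = (4 + 4·10 + 16)/6 = 60/6 = 10; σ²_Stage build = ((16−4)/6)² = 4.000
te_Marketing push = (1 + 4·3 + 11)/6 = 24/6 = 4; σ²_Marketing push = ((11−1)/6)² = 2.778
te_Ticketing = (3 + 4·4 + 11)/6 = 30/6 = 5; σ²_Ticketing = ((11−3)/6)² = 1.778
te_Staff briefing = (3 + 4·5 + 13)/6 = 36/6 = 6; σ²_Staff briefing = ((13−3)/6)² = 2.778
te_Rehearsal = (3 + 4·5 + 13)/6 = 36/6 = 6; σ²_Rehearsal = ((13−3)/6)² = 2.778
te_Signage = (2 + 4·3 + 10)/6 = 24/6 = 4; σ²_Signage = ((10−2)/6)² = 1.778

Forward pass:
ES_Vendor contracts = 0; EF_Vendor contracts = 4
ES_Permits = 0; EF_Permits = 10
ES_Catering order = 0; EF_Catering order = 8
ES_AV setup = max(EF_Permits=10, EF_Catering order=8) = 10; EF_AV setup = 10+15 = 25
ES_Stage build = max(EF_Vendor contracts=4, EF_Catering order=8) = 8; EF_Stage build = 8+10 = 18
ES_Marketing push = 8; EF_Marketing push = 8+4 = 12
ES_Ticketing = max(EF_Vendor contracts=4, EF_Catering order=8) = 8; EF_Ticketing = 8+5 = 13
ES_Staff briefing = 4; EF_Staff briefing = 4+6 = 10
ES_Rehearsal = 13; EF_Rehearsal = 13+6 = 19
ES_Signage = max(EF_Catering order=8, EF_AV setup=25, EF_Stage build=18, EF_Marketing push=12, EF_Staff briefing=10, EF_Rehearsal=19) = 25; EF_Signage = 25+4 = 29
Expected project duration μ = 29 weeks. Critical path: Permits → AV setup → Signage.

Variance along critical path = 11.111 + 4.000 + 1.778 = 16.889
σ = √16.889 = 4.110 weeks

4.11 weeks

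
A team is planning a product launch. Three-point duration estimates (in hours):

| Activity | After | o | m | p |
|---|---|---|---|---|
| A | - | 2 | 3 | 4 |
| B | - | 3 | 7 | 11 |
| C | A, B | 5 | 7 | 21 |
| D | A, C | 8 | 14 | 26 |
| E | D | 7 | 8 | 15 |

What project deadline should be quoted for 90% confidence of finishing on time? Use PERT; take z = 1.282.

45.7 hours

te_A = (2 + 4·3 + 4)/6 = 18/6 = 3; σ²_A = ((4−2)/6)² = 0.111
te_B = (3 + 4·7 + 11)/6 = 42/6 = 7; σ²_B = ((11−3)/6)² = 1.778
te_C = (5 + 4·7 + 21)/6 = 54/6 = 9; σ²_C = ((21−5)/6)² = 7.111
te_D = (8 + 4·14 + 26)/6 = 90/6 = 15; σ²_D = ((26−8)/6)² = 9.000
te_E = (7 + 4·8 + 15)/6 = 54/6 = 9; σ²_E = ((15−7)/6)² = 1.778

Forward pass:
ES_A = 0; EF_A = 3
ES_B = 0; EF_B = 7
ES_C = max(EF_A=3, EF_B=7) = 7; EF_C = 7+9 = 16
ES_D = max(EF_A=3, EF_C=16) = 16; EF_D = 16+15 = 31
ES_E = 31; EF_E = 31+9 = 40
Expected project duration μ = 40 hours. Critical path: B → C → D → E.

Variance along critical path = 1.778 + 7.111 + 9.000 + 1.778 = 19.667; σ = 4.435 hours.
D = μ + z·σ = 40 + 1.282·4.435 = 45.7 hours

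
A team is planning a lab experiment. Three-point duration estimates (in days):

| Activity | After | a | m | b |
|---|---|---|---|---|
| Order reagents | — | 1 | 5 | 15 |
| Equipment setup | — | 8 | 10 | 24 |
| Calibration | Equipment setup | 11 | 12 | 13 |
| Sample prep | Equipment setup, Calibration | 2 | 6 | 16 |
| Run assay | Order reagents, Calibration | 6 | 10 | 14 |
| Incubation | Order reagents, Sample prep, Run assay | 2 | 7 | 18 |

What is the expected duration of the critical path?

te_Order reagents = (1 + 4·5 + 15)/6 = 36/6 = 6
te_Equipment setup = (8 + 4·10 + 24)/6 = 72/6 = 12
te_Calibration = (11 + 4·12 + 13)/6 = 72/6 = 12
te_Sample prep = (2 + 4·6 + 16)/6 = 42/6 = 7
te_Run assay = (6 + 4·10 + 14)/6 = 60/6 = 10
te_Incubation = (2 + 4·7 + 18)/6 = 48/6 = 8

Forward pass:
ES_Order reagents = 0; EF_Order reagents = 6
ES_Equipment setup = 0; EF_Equipment setup = 12
ES_Calibration = 12; EF_Calibration = 12+12 = 24
ES_Sample prep = max(EF_Equipment setup=12, EF_Calibration=24) = 24; EF_Sample prep = 24+7 = 31
ES_Run assay = max(EF_Order reagents=6, EF_Calibration=24) = 24; EF_Run assay = 24+10 = 34
ES_Incubation = max(EF_Order reagents=6, EF_Sample prep=31, EF_Run assay=34) = 34; EF_Incubation = 34+8 = 42
Expected project duration μ = 42 days. Critical path: Equipment setup → Calibration → Run assay → Incubation.

42 days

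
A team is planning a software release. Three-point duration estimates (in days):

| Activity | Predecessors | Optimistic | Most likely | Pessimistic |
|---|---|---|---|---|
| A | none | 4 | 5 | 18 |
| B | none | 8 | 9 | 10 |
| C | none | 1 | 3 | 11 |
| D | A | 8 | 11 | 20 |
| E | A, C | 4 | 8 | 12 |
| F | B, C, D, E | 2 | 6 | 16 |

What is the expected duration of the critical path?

te_A = (4 + 4·5 + 18)/6 = 42/6 = 7
te_B = (8 + 4·9 + 10)/6 = 54/6 = 9
te_C = (1 + 4·3 + 11)/6 = 24/6 = 4
te_D = (8 + 4·11 + 20)/6 = 72/6 = 12
te_E = (4 + 4·8 + 12)/6 = 48/6 = 8
te_F = (2 + 4·6 + 16)/6 = 42/6 = 7

Forward pass:
ES_A = 0; EF_A = 7
ES_B = 0; EF_B = 9
ES_C = 0; EF_C = 4
ES_D = 7; EF_D = 7+12 = 19
ES_E = max(EF_A=7, EF_C=4) = 7; EF_E = 7+8 = 15
ES_F = max(EF_B=9, EF_C=4, EF_D=19, EF_E=15) = 19; EF_F = 19+7 = 26
Expected project duration μ = 26 days. Critical path: A → D → F.

26 days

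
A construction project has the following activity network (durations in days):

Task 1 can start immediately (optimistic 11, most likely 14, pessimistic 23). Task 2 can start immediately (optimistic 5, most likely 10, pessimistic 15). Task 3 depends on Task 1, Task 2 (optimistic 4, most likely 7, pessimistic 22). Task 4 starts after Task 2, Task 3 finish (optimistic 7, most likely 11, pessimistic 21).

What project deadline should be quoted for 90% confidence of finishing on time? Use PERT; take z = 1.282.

41.5 days

te_Task 1 = (11 + 4·14 + 23)/6 = 90/6 = 15; σ²_Task 1 = ((23−11)/6)² = 4.000
te_Task 2 = (5 + 4·10 + 15)/6 = 60/6 = 10; σ²_Task 2 = ((15−5)/6)² = 2.778
te_Task 3 = (4 + 4·7 + 22)/6 = 54/6 = 9; σ²_Task 3 = ((22−4)/6)² = 9.000
te_Task 4 = (7 + 4·11 + 21)/6 = 72/6 = 12; σ²_Task 4 = ((21−7)/6)² = 5.444

Forward pass:
ES_Task 1 = 0; EF_Task 1 = 15
ES_Task 2 = 0; EF_Task 2 = 10
ES_Task 3 = max(EF_Task 1=15, EF_Task 2=10) = 15; EF_Task 3 = 15+9 = 24
ES_Task 4 = max(EF_Task 2=10, EF_Task 3=24) = 24; EF_Task 4 = 24+12 = 36
Expected project duration μ = 36 days. Critical path: Task 1 → Task 3 → Task 4.

Variance along critical path = 4.000 + 9.000 + 5.444 = 18.444; σ = 4.295 days.
D = μ + z·σ = 36 + 1.282·4.295 = 41.5 days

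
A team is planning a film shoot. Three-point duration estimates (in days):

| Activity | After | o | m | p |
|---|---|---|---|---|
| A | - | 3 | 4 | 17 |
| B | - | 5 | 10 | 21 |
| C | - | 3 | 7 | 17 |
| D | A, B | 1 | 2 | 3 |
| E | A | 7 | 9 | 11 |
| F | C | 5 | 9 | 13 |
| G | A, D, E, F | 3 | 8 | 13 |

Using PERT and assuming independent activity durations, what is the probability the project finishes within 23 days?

te_A = (3 + 4·4 + 17)/6 = 36/6 = 6; σ²_A = ((17−3)/6)² = 5.444
te_B = (5 + 4·10 + 21)/6 = 66/6 = 11; σ²_B = ((21−5)/6)² = 7.111
te_C = (3 + 4·7 + 17)/6 = 48/6 = 8; σ²_C = ((17−3)/6)² = 5.444
te_D = (1 + 4·2 + 3)/6 = 12/6 = 2; σ²_D = ((3−1)/6)² = 0.111
te_E = (7 + 4·9 + 11)/6 = 54/6 = 9; σ²_E = ((11−7)/6)² = 0.444
te_F = (5 + 4·9 + 13)/6 = 54/6 = 9; σ²_F = ((13−5)/6)² = 1.778
te_G = (3 + 4·8 + 13)/6 = 48/6 = 8; σ²_G = ((13−3)/6)² = 2.778

Forward pass:
ES_A = 0; EF_A = 6
ES_B = 0; EF_B = 11
ES_C = 0; EF_C = 8
ES_D = max(EF_A=6, EF_B=11) = 11; EF_D = 11+2 = 13
ES_E = 6; EF_E = 6+9 = 15
ES_F = 8; EF_F = 8+9 = 17
ES_G = max(EF_A=6, EF_D=13, EF_E=15, EF_F=17) = 17; EF_G = 17+8 = 25
Expected project duration μ = 25 days. Critical path: C → F → G.

Variance along critical path = 5.444 + 1.778 + 2.778 = 10.000; σ = √10.000 = 3.162 days.
Z = (23 − 25) / 3.162 = -0.632
P(T ≤ 23) = Φ(-0.632) ≈ 0.264

0.264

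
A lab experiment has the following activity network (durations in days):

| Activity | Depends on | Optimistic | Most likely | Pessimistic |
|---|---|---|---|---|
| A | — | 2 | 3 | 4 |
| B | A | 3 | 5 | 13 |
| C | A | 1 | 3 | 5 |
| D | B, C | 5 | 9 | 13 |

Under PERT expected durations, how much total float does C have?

3 days

te_A = (2 + 4·3 + 4)/6 = 18/6 = 3
te_B = (3 + 4·5 + 13)/6 = 36/6 = 6
te_C = (1 + 4·3 + 5)/6 = 18/6 = 3
te_D = (5 + 4·9 + 13)/6 = 54/6 = 9

Forward pass:
ES_A = 0; EF_A = 3
ES_B = 3; EF_B = 3+6 = 9
ES_C = 3; EF_C = 3+3 = 6
ES_D = max(EF_B=9, EF_C=6) = 9; EF_D = 9+9 = 18
Expected project duration μ = 18 days. Critical path: A → B → D.

Backward pass:
LF_D = 18; LS_D = 18−9 = 9
LF_C = LS_D = 9; LS_C = 9−3 = 6
LF_B = LS_D = 9; LS_B = 9−6 = 3
LF_A = min(LS_B=3, LS_C=6) = 3; LS_A = 3−3 = 0
Slack_C = LS_C − ES_C = 6 − 3 = 3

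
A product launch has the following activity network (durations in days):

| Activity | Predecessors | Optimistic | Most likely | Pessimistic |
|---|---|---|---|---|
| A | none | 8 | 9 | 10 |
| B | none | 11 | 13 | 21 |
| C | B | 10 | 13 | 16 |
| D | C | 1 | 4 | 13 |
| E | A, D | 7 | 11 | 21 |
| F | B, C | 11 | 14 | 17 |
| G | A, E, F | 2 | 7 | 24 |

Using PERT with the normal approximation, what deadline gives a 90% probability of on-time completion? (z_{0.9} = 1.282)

59.6 days

te_A = (8 + 4·9 + 10)/6 = 54/6 = 9; σ²_A = ((10−8)/6)² = 0.111
te_B = (11 + 4·13 + 21)/6 = 84/6 = 14; σ²_B = ((21−11)/6)² = 2.778
te_C = (10 + 4·13 + 16)/6 = 78/6 = 13; σ²_C = ((16−10)/6)² = 1.000
te_D = (1 + 4·4 + 13)/6 = 30/6 = 5; σ²_D = ((13−1)/6)² = 4.000
te_E = (7 + 4·11 + 21)/6 = 72/6 = 12; σ²_E = ((21−7)/6)² = 5.444
te_F = (11 + 4·14 + 17)/6 = 84/6 = 14; σ²_F = ((17−11)/6)² = 1.000
te_G = (2 + 4·7 + 24)/6 = 54/6 = 9; σ²_G = ((24−2)/6)² = 13.444

Forward pass:
ES_A = 0; EF_A = 9
ES_B = 0; EF_B = 14
ES_C = 14; EF_C = 14+13 = 27
ES_D = 27; EF_D = 27+5 = 32
ES_E = max(EF_A=9, EF_D=32) = 32; EF_E = 32+12 = 44
ES_F = max(EF_B=14, EF_C=27) = 27; EF_F = 27+14 = 41
ES_G = max(EF_A=9, EF_E=44, EF_F=41) = 44; EF_G = 44+9 = 53
Expected project duration μ = 53 days. Critical path: B → C → D → E → G.

Variance along critical path = 2.778 + 1.000 + 4.000 + 5.444 + 13.444 = 26.667; σ = 5.164 days.
D = μ + z·σ = 53 + 1.282·5.164 = 59.6 days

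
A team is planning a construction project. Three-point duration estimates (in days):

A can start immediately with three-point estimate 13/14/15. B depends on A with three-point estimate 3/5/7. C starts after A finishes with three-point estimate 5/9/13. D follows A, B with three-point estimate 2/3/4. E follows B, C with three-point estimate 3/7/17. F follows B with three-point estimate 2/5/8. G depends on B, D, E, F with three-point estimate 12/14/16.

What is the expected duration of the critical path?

te_A = (13 + 4·14 + 15)/6 = 84/6 = 14
te_B = (3 + 4·5 + 7)/6 = 30/6 = 5
te_C = (5 + 4·9 + 13)/6 = 54/6 = 9
te_D = (2 + 4·3 + 4)/6 = 18/6 = 3
te_E = (3 + 4·7 + 17)/6 = 48/6 = 8
te_F = (2 + 4·5 + 8)/6 = 30/6 = 5
te_G = (12 + 4·14 + 16)/6 = 84/6 = 14

Forward pass:
ES_A = 0; EF_A = 14
ES_B = 14; EF_B = 14+5 = 19
ES_C = 14; EF_C = 14+9 = 23
ES_D = max(EF_A=14, EF_B=19) = 19; EF_D = 19+3 = 22
ES_E = max(EF_B=19, EF_C=23) = 23; EF_E = 23+8 = 31
ES_F = 19; EF_F = 19+5 = 24
ES_G = max(EF_B=19, EF_D=22, EF_E=31, EF_F=24) = 31; EF_G = 31+14 = 45
Expected project duration μ = 45 days. Critical path: A → C → E → G.

45 days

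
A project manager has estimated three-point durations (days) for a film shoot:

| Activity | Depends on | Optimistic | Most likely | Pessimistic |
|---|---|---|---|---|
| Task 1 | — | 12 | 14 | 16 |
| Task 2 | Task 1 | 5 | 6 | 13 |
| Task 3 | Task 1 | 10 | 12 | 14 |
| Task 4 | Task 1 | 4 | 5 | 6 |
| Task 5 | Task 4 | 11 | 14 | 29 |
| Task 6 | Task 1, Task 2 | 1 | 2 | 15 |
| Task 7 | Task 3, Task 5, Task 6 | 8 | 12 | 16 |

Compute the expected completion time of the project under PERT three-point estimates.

47 days

te_Task 1 = (12 + 4·14 + 16)/6 = 84/6 = 14
te_Task 2 = (5 + 4·6 + 13)/6 = 42/6 = 7
te_Task 3 = (10 + 4·12 + 14)/6 = 72/6 = 12
te_Task 4 = (4 + 4·5 + 6)/6 = 30/6 = 5
te_Task 5 = (11 + 4·14 + 29)/6 = 96/6 = 16
te_Task 6 = (1 + 4·2 + 15)/6 = 24/6 = 4
te_Task 7 = (8 + 4·12 + 16)/6 = 72/6 = 12

Forward pass:
ES_Task 1 = 0; EF_Task 1 = 14
ES_Task 2 = 14; EF_Task 2 = 14+7 = 21
ES_Task 3 = 14; EF_Task 3 = 14+12 = 26
ES_Task 4 = 14; EF_Task 4 = 14+5 = 19
ES_Task 5 = 19; EF_Task 5 = 19+16 = 35
ES_Task 6 = max(EF_Task 1=14, EF_Task 2=21) = 21; EF_Task 6 = 21+4 = 25
ES_Task 7 = max(EF_Task 3=26, EF_Task 5=35, EF_Task 6=25) = 35; EF_Task 7 = 35+12 = 47
Expected project duration μ = 47 days. Critical path: Task 1 → Task 4 → Task 5 → Task 7.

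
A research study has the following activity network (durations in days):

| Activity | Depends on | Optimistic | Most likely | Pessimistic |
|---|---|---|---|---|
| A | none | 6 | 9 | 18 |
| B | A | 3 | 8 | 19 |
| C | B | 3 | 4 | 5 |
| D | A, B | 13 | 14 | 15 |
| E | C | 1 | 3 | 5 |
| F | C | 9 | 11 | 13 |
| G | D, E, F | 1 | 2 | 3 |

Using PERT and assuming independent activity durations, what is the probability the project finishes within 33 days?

te_A = (6 + 4·9 + 18)/6 = 60/6 = 10; σ²_A = ((18−6)/6)² = 4.000
te_B = (3 + 4·8 + 19)/6 = 54/6 = 9; σ²_B = ((19−3)/6)² = 7.111
te_C = (3 + 4·4 + 5)/6 = 24/6 = 4; σ²_C = ((5−3)/6)² = 0.111
te_D = (13 + 4·14 + 15)/6 = 84/6 = 14; σ²_D = ((15−13)/6)² = 0.111
te_E = (1 + 4·3 + 5)/6 = 18/6 = 3; σ²_E = ((5−1)/6)² = 0.444
te_F = (9 + 4·11 + 13)/6 = 66/6 = 11; σ²_F = ((13−9)/6)² = 0.444
te_G = (1 + 4·2 + 3)/6 = 12/6 = 2; σ²_G = ((3−1)/6)² = 0.111

Forward pass:
ES_A = 0; EF_A = 10
ES_B = 10; EF_B = 10+9 = 19
ES_C = 19; EF_C = 19+4 = 23
ES_D = max(EF_A=10, EF_B=19) = 19; EF_D = 19+14 = 33
ES_E = 23; EF_E = 23+3 = 26
ES_F = 23; EF_F = 23+11 = 34
ES_G = max(EF_D=33, EF_E=26, EF_F=34) = 34; EF_G = 34+2 = 36
Expected project duration μ = 36 days. Critical path: A → B → C → F → G.

Variance along critical path = 4.000 + 7.111 + 0.111 + 0.444 + 0.111 = 11.778; σ = √11.778 = 3.432 days.
Z = (33 − 36) / 3.432 = -0.874
P(T ≤ 33) = Φ(-0.874) ≈ 0.191

0.191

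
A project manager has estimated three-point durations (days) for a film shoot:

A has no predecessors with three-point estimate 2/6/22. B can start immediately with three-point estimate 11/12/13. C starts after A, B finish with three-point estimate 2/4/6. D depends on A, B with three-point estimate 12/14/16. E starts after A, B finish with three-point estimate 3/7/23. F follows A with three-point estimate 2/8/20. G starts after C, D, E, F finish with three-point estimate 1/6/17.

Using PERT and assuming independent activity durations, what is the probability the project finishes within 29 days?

0.074

te_A = (2 + 4·6 + 22)/6 = 48/6 = 8; σ²_A = ((22−2)/6)² = 11.111
te_B = (11 + 4·12 + 13)/6 = 72/6 = 12; σ²_B = ((13−11)/6)² = 0.111
te_C = (2 + 4·4 + 6)/6 = 24/6 = 4; σ²_C = ((6−2)/6)² = 0.444
te_D = (12 + 4·14 + 16)/6 = 84/6 = 14; σ²_D = ((16−12)/6)² = 0.444
te_E = (3 + 4·7 + 23)/6 = 54/6 = 9; σ²_E = ((23−3)/6)² = 11.111
te_F = (2 + 4·8 + 20)/6 = 54/6 = 9; σ²_F = ((20−2)/6)² = 9.000
te_G = (1 + 4·6 + 17)/6 = 42/6 = 7; σ²_G = ((17−1)/6)² = 7.111

Forward pass:
ES_A = 0; EF_A = 8
ES_B = 0; EF_B = 12
ES_C = max(EF_A=8, EF_B=12) = 12; EF_C = 12+4 = 16
ES_D = max(EF_A=8, EF_B=12) = 12; EF_D = 12+14 = 26
ES_E = max(EF_A=8, EF_B=12) = 12; EF_E = 12+9 = 21
ES_F = 8; EF_F = 8+9 = 17
ES_G = max(EF_C=16, EF_D=26, EF_E=21, EF_F=17) = 26; EF_G = 26+7 = 33
Expected project duration μ = 33 days. Critical path: B → D → G.

Variance along critical path = 0.111 + 0.444 + 7.111 = 7.667; σ = √7.667 = 2.769 days.
Z = (29 − 33) / 2.769 = -1.445
P(T ≤ 29) = Φ(-1.445) ≈ 0.074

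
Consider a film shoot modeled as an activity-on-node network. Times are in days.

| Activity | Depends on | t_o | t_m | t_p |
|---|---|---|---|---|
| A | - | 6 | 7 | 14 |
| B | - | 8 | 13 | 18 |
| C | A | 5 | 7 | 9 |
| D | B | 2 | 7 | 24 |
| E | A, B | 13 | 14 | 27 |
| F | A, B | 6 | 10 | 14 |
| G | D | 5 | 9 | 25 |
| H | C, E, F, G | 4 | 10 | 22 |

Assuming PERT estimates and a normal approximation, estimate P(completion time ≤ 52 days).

te_A = (6 + 4·7 + 14)/6 = 48/6 = 8; σ²_A = ((14−6)/6)² = 1.778
te_B = (8 + 4·13 + 18)/6 = 78/6 = 13; σ²_B = ((18−8)/6)² = 2.778
te_C = (5 + 4·7 + 9)/6 = 42/6 = 7; σ²_C = ((9−5)/6)² = 0.444
te_D = (2 + 4·7 + 24)/6 = 54/6 = 9; σ²_D = ((24−2)/6)² = 13.444
te_E = (13 + 4·14 + 27)/6 = 96/6 = 16; σ²_E = ((27−13)/6)² = 5.444
te_F = (6 + 4·10 + 14)/6 = 60/6 = 10; σ²_F = ((14−6)/6)² = 1.778
te_G = (5 + 4·9 + 25)/6 = 66/6 = 11; σ²_G = ((25−5)/6)² = 11.111
te_H = (4 + 4·10 + 22)/6 = 66/6 = 11; σ²_H = ((22−4)/6)² = 9.000

Forward pass:
ES_A = 0; EF_A = 8
ES_B = 0; EF_B = 13
ES_C = 8; EF_C = 8+7 = 15
ES_D = 13; EF_D = 13+9 = 22
ES_E = max(EF_A=8, EF_B=13) = 13; EF_E = 13+16 = 29
ES_F = max(EF_A=8, EF_B=13) = 13; EF_F = 13+10 = 23
ES_G = 22; EF_G = 22+11 = 33
ES_H = max(EF_C=15, EF_E=29, EF_F=23, EF_G=33) = 33; EF_H = 33+11 = 44
Expected project duration μ = 44 days. Critical path: B → D → G → H.

Variance along critical path = 2.778 + 13.444 + 11.111 + 9.000 = 36.333; σ = √36.333 = 6.028 days.
Z = (52 − 44) / 6.028 = 1.327
P(T ≤ 52) = Φ(1.327) ≈ 0.908

0.908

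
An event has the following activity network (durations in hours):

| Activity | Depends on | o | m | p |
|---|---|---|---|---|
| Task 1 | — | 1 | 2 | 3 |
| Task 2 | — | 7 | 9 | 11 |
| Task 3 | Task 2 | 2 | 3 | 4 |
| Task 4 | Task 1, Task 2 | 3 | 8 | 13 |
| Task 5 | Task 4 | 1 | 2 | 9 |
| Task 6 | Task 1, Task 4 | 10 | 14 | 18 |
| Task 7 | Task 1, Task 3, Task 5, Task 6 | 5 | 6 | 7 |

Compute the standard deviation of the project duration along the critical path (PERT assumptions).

2.26 hours

te_Task 1 = (1 + 4·2 + 3)/6 = 12/6 = 2; σ²_Task 1 = ((3−1)/6)² = 0.111
te_Task 2 = (7 + 4·9 + 11)/6 = 54/6 = 9; σ²_Task 2 = ((11−7)/6)² = 0.444
te_Task 3 = (2 + 4·3 + 4)/6 = 18/6 = 3; σ²_Task 3 = ((4−2)/6)² = 0.111
te_Task 4 = (3 + 4·8 + 13)/6 = 48/6 = 8; σ²_Task 4 = ((13−3)/6)² = 2.778
te_Task 5 = (1 + 4·2 + 9)/6 = 18/6 = 3; σ²_Task 5 = ((9−1)/6)² = 1.778
te_Task 6 = (10 + 4·14 + 18)/6 = 84/6 = 14; σ²_Task 6 = ((18−10)/6)² = 1.778
te_Task 7 = (5 + 4·6 + 7)/6 = 36/6 = 6; σ²_Task 7 = ((7−5)/6)² = 0.111

Forward pass:
ES_Task 1 = 0; EF_Task 1 = 2
ES_Task 2 = 0; EF_Task 2 = 9
ES_Task 3 = 9; EF_Task 3 = 9+3 = 12
ES_Task 4 = max(EF_Task 1=2, EF_Task 2=9) = 9; EF_Task 4 = 9+8 = 17
ES_Task 5 = 17; EF_Task 5 = 17+3 = 20
ES_Task 6 = max(EF_Task 1=2, EF_Task 4=17) = 17; EF_Task 6 = 17+14 = 31
ES_Task 7 = max(EF_Task 1=2, EF_Task 3=12, EF_Task 5=20, EF_Task 6=31) = 31; EF_Task 7 = 31+6 = 37
Expected project duration μ = 37 hours. Critical path: Task 2 → Task 4 → Task 6 → Task 7.

Variance along critical path = 0.444 + 2.778 + 1.778 + 0.111 = 5.111
σ = √5.111 = 2.261 hours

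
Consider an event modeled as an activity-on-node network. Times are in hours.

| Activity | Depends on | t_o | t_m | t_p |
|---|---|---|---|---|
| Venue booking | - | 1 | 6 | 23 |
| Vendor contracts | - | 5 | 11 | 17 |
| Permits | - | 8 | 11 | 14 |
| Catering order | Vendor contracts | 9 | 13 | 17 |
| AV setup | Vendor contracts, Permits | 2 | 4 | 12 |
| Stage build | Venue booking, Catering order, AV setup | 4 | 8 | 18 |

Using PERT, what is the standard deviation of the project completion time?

te_Venue booking = (1 + 4·6 + 23)/6 = 48/6 = 8; σ²_Venue booking = ((23−1)/6)² = 13.444
te_Vendor contracts = (5 + 4·11 + 17)/6 = 66/6 = 11; σ²_Vendor contracts = ((17−5)/6)² = 4.000
te_Permits = (8 + 4·11 + 14)/6 = 66/6 = 11; σ²_Permits = ((14−8)/6)² = 1.000
te_Catering order = (9 + 4·13 + 17)/6 = 78/6 = 13; σ²_Catering order = ((17−9)/6)² = 1.778
te_AV setup = (2 + 4·4 + 12)/6 = 30/6 = 5; σ²_AV setup = ((12−2)/6)² = 2.778
te_Stage build = (4 + 4·8 + 18)/6 = 54/6 = 9; σ²_Stage build = ((18−4)/6)² = 5.444

Forward pass:
ES_Venue booking = 0; EF_Venue booking = 8
ES_Vendor contracts = 0; EF_Vendor contracts = 11
ES_Permits = 0; EF_Permits = 11
ES_Catering order = 11; EF_Catering order = 11+13 = 24
ES_AV setup = max(EF_Vendor contracts=11, EF_Permits=11) = 11; EF_AV setup = 11+5 = 16
ES_Stage build = max(EF_Venue booking=8, EF_Catering order=24, EF_AV setup=16) = 24; EF_Stage build = 24+9 = 33
Expected project duration μ = 33 hours. Critical path: Vendor contracts → Catering order → Stage build.

Variance along critical path = 4.000 + 1.778 + 5.444 = 11.222
σ = √11.222 = 3.350 hours

3.35 hours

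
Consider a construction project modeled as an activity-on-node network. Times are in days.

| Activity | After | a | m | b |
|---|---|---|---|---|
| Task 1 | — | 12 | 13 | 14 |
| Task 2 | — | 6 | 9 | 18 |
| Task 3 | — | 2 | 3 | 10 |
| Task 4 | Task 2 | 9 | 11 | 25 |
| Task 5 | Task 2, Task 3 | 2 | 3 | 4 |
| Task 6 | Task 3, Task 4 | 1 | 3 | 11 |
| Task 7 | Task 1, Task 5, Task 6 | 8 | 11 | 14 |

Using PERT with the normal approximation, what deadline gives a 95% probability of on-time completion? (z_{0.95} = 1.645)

te_Task 1 = (12 + 4·13 + 14)/6 = 78/6 = 13; σ²_Task 1 = ((14−12)/6)² = 0.111
te_Task 2 = (6 + 4·9 + 18)/6 = 60/6 = 10; σ²_Task 2 = ((18−6)/6)² = 4.000
te_Task 3 = (2 + 4·3 + 10)/6 = 24/6 = 4; σ²_Task 3 = ((10−2)/6)² = 1.778
te_Task 4 = (9 + 4·11 + 25)/6 = 78/6 = 13; σ²_Task 4 = ((25−9)/6)² = 7.111
te_Task 5 = (2 + 4·3 + 4)/6 = 18/6 = 3; σ²_Task 5 = ((4−2)/6)² = 0.111
te_Task 6 = (1 + 4·3 + 11)/6 = 24/6 = 4; σ²_Task 6 = ((11−1)/6)² = 2.778
te_Task 7 = (8 + 4·11 + 14)/6 = 66/6 = 11; σ²_Task 7 = ((14−8)/6)² = 1.000

Forward pass:
ES_Task 1 = 0; EF_Task 1 = 13
ES_Task 2 = 0; EF_Task 2 = 10
ES_Task 3 = 0; EF_Task 3 = 4
ES_Task 4 = 10; EF_Task 4 = 10+13 = 23
ES_Task 5 = max(EF_Task 2=10, EF_Task 3=4) = 10; EF_Task 5 = 10+3 = 13
ES_Task 6 = max(EF_Task 3=4, EF_Task 4=23) = 23; EF_Task 6 = 23+4 = 27
ES_Task 7 = max(EF_Task 1=13, EF_Task 5=13, EF_Task 6=27) = 27; EF_Task 7 = 27+11 = 38
Expected project duration μ = 38 days. Critical path: Task 2 → Task 4 → Task 6 → Task 7.

Variance along critical path = 4.000 + 7.111 + 2.778 + 1.000 = 14.889; σ = 3.859 days.
D = μ + z·σ = 38 + 1.645·3.859 = 44.3 days

44.3 days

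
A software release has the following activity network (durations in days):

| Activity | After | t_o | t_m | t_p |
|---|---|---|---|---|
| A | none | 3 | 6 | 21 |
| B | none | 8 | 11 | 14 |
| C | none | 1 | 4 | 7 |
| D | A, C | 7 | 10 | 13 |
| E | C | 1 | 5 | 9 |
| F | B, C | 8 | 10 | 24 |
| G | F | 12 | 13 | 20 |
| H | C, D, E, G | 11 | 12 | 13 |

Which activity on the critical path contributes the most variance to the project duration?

te_A = (3 + 4·6 + 21)/6 = 48/6 = 8; σ²_A = ((21−3)/6)² = 9.000
te_B = (8 + 4·11 + 14)/6 = 66/6 = 11; σ²_B = ((14−8)/6)² = 1.000
te_C = (1 + 4·4 + 7)/6 = 24/6 = 4; σ²_C = ((7−1)/6)² = 1.000
te_D = (7 + 4·10 + 13)/6 = 60/6 = 10; σ²_D = ((13−7)/6)² = 1.000
te_E = (1 + 4·5 + 9)/6 = 30/6 = 5; σ²_E = ((9−1)/6)² = 1.778
te_F = (8 + 4·10 + 24)/6 = 72/6 = 12; σ²_F = ((24−8)/6)² = 7.111
te_G = (12 + 4·13 + 20)/6 = 84/6 = 14; σ²_G = ((20−12)/6)² = 1.778
te_H = (11 + 4·12 + 13)/6 = 72/6 = 12; σ²_H = ((13−11)/6)² = 0.111

Forward pass:
ES_A = 0; EF_A = 8
ES_B = 0; EF_B = 11
ES_C = 0; EF_C = 4
ES_D = max(EF_A=8, EF_C=4) = 8; EF_D = 8+10 = 18
ES_E = 4; EF_E = 4+5 = 9
ES_F = max(EF_B=11, EF_C=4) = 11; EF_F = 11+12 = 23
ES_G = 23; EF_G = 23+14 = 37
ES_H = max(EF_C=4, EF_D=18, EF_E=9, EF_G=37) = 37; EF_H = 37+12 = 49
Expected project duration μ = 49 days. Critical path: B → F → G → H.

Variances on critical path: σ²_B=1.000, σ²_F=7.111, σ²_G=1.778, σ²_H=0.111.
Largest is σ²_F = 7.111.

F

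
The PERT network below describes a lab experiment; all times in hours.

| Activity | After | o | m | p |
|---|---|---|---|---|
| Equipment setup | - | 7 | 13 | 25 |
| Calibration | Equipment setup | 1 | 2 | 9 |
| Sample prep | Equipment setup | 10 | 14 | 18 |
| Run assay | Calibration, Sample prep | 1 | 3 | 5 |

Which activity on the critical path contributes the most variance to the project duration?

te_Equipment setup = (7 + 4·13 + 25)/6 = 84/6 = 14; σ²_Equipment setup = ((25−7)/6)² = 9.000
te_Calibration = (1 + 4·2 + 9)/6 = 18/6 = 3; σ²_Calibration = ((9−1)/6)² = 1.778
te_Sample prep = (10 + 4·14 + 18)/6 = 84/6 = 14; σ²_Sample prep = ((18−10)/6)² = 1.778
te_Run assay = (1 + 4·3 + 5)/6 = 18/6 = 3; σ²_Run assay = ((5−1)/6)² = 0.444

Forward pass:
ES_Equipment setup = 0; EF_Equipment setup = 14
ES_Calibration = 14; EF_Calibration = 14+3 = 17
ES_Sample prep = 14; EF_Sample prep = 14+14 = 28
ES_Run assay = max(EF_Calibration=17, EF_Sample prep=28) = 28; EF_Run assay = 28+3 = 31
Expected project duration μ = 31 hours. Critical path: Equipment setup → Sample prep → Run assay.

Variances on critical path: σ²_Equipment setup=9.000, σ²_Sample prep=1.778, σ²_Run assay=0.444.
Largest is σ²_Equipment setup = 9.000.

Equipment setup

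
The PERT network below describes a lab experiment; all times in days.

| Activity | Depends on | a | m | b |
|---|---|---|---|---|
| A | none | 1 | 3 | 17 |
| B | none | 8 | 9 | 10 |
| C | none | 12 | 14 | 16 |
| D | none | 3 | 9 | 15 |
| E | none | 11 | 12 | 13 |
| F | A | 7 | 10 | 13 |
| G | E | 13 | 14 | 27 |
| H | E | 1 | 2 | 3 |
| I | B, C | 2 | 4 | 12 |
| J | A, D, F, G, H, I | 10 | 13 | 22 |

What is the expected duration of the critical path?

42 days

te_A = (1 + 4·3 + 17)/6 = 30/6 = 5
te_B = (8 + 4·9 + 10)/6 = 54/6 = 9
te_C = (12 + 4·14 + 16)/6 = 84/6 = 14
te_D = (3 + 4·9 + 15)/6 = 54/6 = 9
te_E = (11 + 4·12 + 13)/6 = 72/6 = 12
te_F = (7 + 4·10 + 13)/6 = 60/6 = 10
te_G = (13 + 4·14 + 27)/6 = 96/6 = 16
te_H = (1 + 4·2 + 3)/6 = 12/6 = 2
te_I = (2 + 4·4 + 12)/6 = 30/6 = 5
te_J = (10 + 4·13 + 22)/6 = 84/6 = 14

Forward pass:
ES_A = 0; EF_A = 5
ES_B = 0; EF_B = 9
ES_C = 0; EF_C = 14
ES_D = 0; EF_D = 9
ES_E = 0; EF_E = 12
ES_F = 5; EF_F = 5+10 = 15
ES_G = 12; EF_G = 12+16 = 28
ES_H = 12; EF_H = 12+2 = 14
ES_I = max(EF_B=9, EF_C=14) = 14; EF_I = 14+5 = 19
ES_J = max(EF_A=5, EF_D=9, EF_F=15, EF_G=28, EF_H=14, EF_I=19) = 28; EF_J = 28+14 = 42
Expected project duration μ = 42 days. Critical path: E → G → J.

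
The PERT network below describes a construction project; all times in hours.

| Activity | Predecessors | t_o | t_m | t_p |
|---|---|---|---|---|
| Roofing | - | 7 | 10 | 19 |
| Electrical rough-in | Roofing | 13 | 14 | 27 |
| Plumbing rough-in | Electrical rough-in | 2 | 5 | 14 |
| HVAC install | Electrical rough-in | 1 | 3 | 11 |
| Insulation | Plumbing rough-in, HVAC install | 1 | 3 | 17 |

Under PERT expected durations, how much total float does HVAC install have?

2 hours

te_Roofing = (7 + 4·10 + 19)/6 = 66/6 = 11
te_Electrical rough-in = (13 + 4·14 + 27)/6 = 96/6 = 16
te_Plumbing rough-in = (2 + 4·5 + 14)/6 = 36/6 = 6
te_HVAC install = (1 + 4·3 + 11)/6 = 24/6 = 4
te_Insulation = (1 + 4·3 + 17)/6 = 30/6 = 5

Forward pass:
ES_Roofing = 0; EF_Roofing = 11
ES_Electrical rough-in = 11; EF_Electrical rough-in = 11+16 = 27
ES_Plumbing rough-in = 27; EF_Plumbing rough-in = 27+6 = 33
ES_HVAC install = 27; EF_HVAC install = 27+4 = 31
ES_Insulation = max(EF_Plumbing rough-in=33, EF_HVAC install=31) = 33; EF_Insulation = 33+5 = 38
Expected project duration μ = 38 hours. Critical path: Roofing → Electrical rough-in → Plumbing rough-in → Insulation.

Backward pass:
LF_Insulation = 38; LS_Insulation = 38−5 = 33
LF_HVAC install = LS_Insulation = 33; LS_HVAC install = 33−4 = 29
LF_Plumbing rough-in = LS_Insulation = 33; LS_Plumbing rough-in = 33−6 = 27
LF_Electrical rough-in = min(LS_Plumbing rough-in=27, LS_HVAC install=29) = 27; LS_Electrical rough-in = 27−16 = 11
LF_Roofing = LS_Electrical rough-in = 11; LS_Roofing = 11−11 = 0
Slack_HVAC install = LS_HVAC install − ES_HVAC install = 29 − 27 = 2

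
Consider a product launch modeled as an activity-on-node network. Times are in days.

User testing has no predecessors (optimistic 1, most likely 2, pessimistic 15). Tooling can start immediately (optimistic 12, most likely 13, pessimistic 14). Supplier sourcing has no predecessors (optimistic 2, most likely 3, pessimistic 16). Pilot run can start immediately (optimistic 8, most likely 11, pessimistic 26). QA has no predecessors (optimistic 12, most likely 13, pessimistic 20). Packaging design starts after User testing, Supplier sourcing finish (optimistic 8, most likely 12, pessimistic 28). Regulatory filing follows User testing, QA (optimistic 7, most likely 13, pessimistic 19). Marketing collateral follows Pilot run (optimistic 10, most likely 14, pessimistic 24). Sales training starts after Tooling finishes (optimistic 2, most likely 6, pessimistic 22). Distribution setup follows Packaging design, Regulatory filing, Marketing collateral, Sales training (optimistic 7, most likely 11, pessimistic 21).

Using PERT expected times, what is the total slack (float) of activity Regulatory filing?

te_User testing = (1 + 4·2 + 15)/6 = 24/6 = 4
te_Tooling = (12 + 4·13 + 14)/6 = 78/6 = 13
te_Supplier sourcing = (2 + 4·3 + 16)/6 = 30/6 = 5
te_Pilot run = (8 + 4·11 + 26)/6 = 78/6 = 13
te_QA = (12 + 4·13 + 20)/6 = 84/6 = 14
te_Packaging design = (8 + 4·12 + 28)/6 = 84/6 = 14
te_Regulatory filing = (7 + 4·13 + 19)/6 = 78/6 = 13
te_Marketing collateral = (10 + 4·14 + 24)/6 = 90/6 = 15
te_Sales training = (2 + 4·6 + 22)/6 = 48/6 = 8
te_Distribution setup = (7 + 4·11 + 21)/6 = 72/6 = 12

Forward pass:
ES_User testing = 0; EF_User testing = 4
ES_Tooling = 0; EF_Tooling = 13
ES_Supplier sourcing = 0; EF_Supplier sourcing = 5
ES_Pilot run = 0; EF_Pilot run = 13
ES_QA = 0; EF_QA = 14
ES_Packaging design = max(EF_User testing=4, EF_Supplier sourcing=5) = 5; EF_Packaging design = 5+14 = 19
ES_Regulatory filing = max(EF_User testing=4, EF_QA=14) = 14; EF_Regulatory filing = 14+13 = 27
ES_Marketing collateral = 13; EF_Marketing collateral = 13+15 = 28
ES_Sales training = 13; EF_Sales training = 13+8 = 21
ES_Distribution setup = max(EF_Packaging design=19, EF_Regulatory filing=27, EF_Marketing collateral=28, EF_Sales training=21) = 28; EF_Distribution setup = 28+12 = 40
Expected project duration μ = 40 days. Critical path: Pilot run → Marketing collateral → Distribution setup.

Backward pass:
LF_Distribution setup = 40; LS_Distribution setup = 40−12 = 28
LF_Sales training = LS_Distribution setup = 28; LS_Sales training = 28−8 = 20
LF_Marketing collateral = LS_Distribution setup = 28; LS_Marketing collateral = 28−15 = 13
LF_Regulatory filing = LS_Distribution setup = 28; LS_Regulatory filing = 28−13 = 15
LF_Packaging design = LS_Distribution setup = 28; LS_Packaging design = 28−14 = 14
LF_QA = LS_Regulatory filing = 15; LS_QA = 15−14 = 1
LF_Pilot run = LS_Marketing collateral = 13; LS_Pilot run = 13−13 = 0
LF_Supplier sourcing = LS_Packaging design = 14; LS_Supplier sourcing = 14−5 = 9
LF_Tooling = LS_Sales training = 20; LS_Tooling = 20−13 = 7
LF_User testing = min(LS_Packaging design=14, LS_Regulatory filing=15) = 14; LS_User testing = 14−4 = 10
Slack_Regulatory filing = LS_Regulatory filing − ES_Regulatory filing = 15 − 14 = 1

1 days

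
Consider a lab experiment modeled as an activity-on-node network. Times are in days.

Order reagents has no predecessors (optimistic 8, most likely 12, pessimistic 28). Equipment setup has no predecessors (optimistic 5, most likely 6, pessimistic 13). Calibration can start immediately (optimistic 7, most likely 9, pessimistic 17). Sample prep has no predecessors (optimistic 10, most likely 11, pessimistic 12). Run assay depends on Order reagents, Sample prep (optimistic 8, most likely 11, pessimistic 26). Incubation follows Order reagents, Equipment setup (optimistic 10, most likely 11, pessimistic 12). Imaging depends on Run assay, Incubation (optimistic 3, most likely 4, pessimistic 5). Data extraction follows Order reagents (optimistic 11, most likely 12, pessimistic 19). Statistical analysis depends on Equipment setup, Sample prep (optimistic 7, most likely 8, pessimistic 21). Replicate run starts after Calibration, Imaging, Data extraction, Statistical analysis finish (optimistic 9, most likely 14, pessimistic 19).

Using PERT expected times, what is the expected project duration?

45 days

te_Order reagents = (8 + 4·12 + 28)/6 = 84/6 = 14
te_Equipment setup = (5 + 4·6 + 13)/6 = 42/6 = 7
te_Calibration = (7 + 4·9 + 17)/6 = 60/6 = 10
te_Sample prep = (10 + 4·11 + 12)/6 = 66/6 = 11
te_Run assay = (8 + 4·11 + 26)/6 = 78/6 = 13
te_Incubation = (10 + 4·11 + 12)/6 = 66/6 = 11
te_Imaging = (3 + 4·4 + 5)/6 = 24/6 = 4
te_Data extraction = (11 + 4·12 + 19)/6 = 78/6 = 13
te_Statistical analysis = (7 + 4·8 + 21)/6 = 60/6 = 10
te_Replicate run = (9 + 4·14 + 19)/6 = 84/6 = 14

Forward pass:
ES_Order reagents = 0; EF_Order reagents = 14
ES_Equipment setup = 0; EF_Equipment setup = 7
ES_Calibration = 0; EF_Calibration = 10
ES_Sample prep = 0; EF_Sample prep = 11
ES_Run assay = max(EF_Order reagents=14, EF_Sample prep=11) = 14; EF_Run assay = 14+13 = 27
ES_Incubation = max(EF_Order reagents=14, EF_Equipment setup=7) = 14; EF_Incubation = 14+11 = 25
ES_Imaging = max(EF_Run assay=27, EF_Incubation=25) = 27; EF_Imaging = 27+4 = 31
ES_Data extraction = 14; EF_Data extraction = 14+13 = 27
ES_Statistical analysis = max(EF_Equipment setup=7, EF_Sample prep=11) = 11; EF_Statistical analysis = 11+10 = 21
ES_Replicate run = max(EF_Calibration=10, EF_Imaging=31, EF_Data extraction=27, EF_Statistical analysis=21) = 31; EF_Replicate run = 31+14 = 45
Expected project duration μ = 45 days. Critical path: Order reagents → Run assay → Imaging → Replicate run.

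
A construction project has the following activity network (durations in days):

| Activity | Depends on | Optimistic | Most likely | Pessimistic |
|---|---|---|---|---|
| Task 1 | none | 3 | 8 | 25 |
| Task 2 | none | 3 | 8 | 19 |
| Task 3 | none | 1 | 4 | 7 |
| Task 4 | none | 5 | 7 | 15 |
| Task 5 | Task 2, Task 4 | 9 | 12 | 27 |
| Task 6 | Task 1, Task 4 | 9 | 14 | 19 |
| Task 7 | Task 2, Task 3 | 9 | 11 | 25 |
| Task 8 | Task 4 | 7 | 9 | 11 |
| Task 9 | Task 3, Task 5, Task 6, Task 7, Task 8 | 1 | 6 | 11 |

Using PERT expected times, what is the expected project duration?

30 days

te_Task 1 = (3 + 4·8 + 25)/6 = 60/6 = 10
te_Task 2 = (3 + 4·8 + 19)/6 = 54/6 = 9
te_Task 3 = (1 + 4·4 + 7)/6 = 24/6 = 4
te_Task 4 = (5 + 4·7 + 15)/6 = 48/6 = 8
te_Task 5 = (9 + 4·12 + 27)/6 = 84/6 = 14
te_Task 6 = (9 + 4·14 + 19)/6 = 84/6 = 14
te_Task 7 = (9 + 4·11 + 25)/6 = 78/6 = 13
te_Task 8 = (7 + 4·9 + 11)/6 = 54/6 = 9
te_Task 9 = (1 + 4·6 + 11)/6 = 36/6 = 6

Forward pass:
ES_Task 1 = 0; EF_Task 1 = 10
ES_Task 2 = 0; EF_Task 2 = 9
ES_Task 3 = 0; EF_Task 3 = 4
ES_Task 4 = 0; EF_Task 4 = 8
ES_Task 5 = max(EF_Task 2=9, EF_Task 4=8) = 9; EF_Task 5 = 9+14 = 23
ES_Task 6 = max(EF_Task 1=10, EF_Task 4=8) = 10; EF_Task 6 = 10+14 = 24
ES_Task 7 = max(EF_Task 2=9, EF_Task 3=4) = 9; EF_Task 7 = 9+13 = 22
ES_Task 8 = 8; EF_Task 8 = 8+9 = 17
ES_Task 9 = max(EF_Task 3=4, EF_Task 5=23, EF_Task 6=24, EF_Task 7=22, EF_Task 8=17) = 24; EF_Task 9 = 24+6 = 30
Expected project duration μ = 30 days. Critical path: Task 1 → Task 6 → Task 9.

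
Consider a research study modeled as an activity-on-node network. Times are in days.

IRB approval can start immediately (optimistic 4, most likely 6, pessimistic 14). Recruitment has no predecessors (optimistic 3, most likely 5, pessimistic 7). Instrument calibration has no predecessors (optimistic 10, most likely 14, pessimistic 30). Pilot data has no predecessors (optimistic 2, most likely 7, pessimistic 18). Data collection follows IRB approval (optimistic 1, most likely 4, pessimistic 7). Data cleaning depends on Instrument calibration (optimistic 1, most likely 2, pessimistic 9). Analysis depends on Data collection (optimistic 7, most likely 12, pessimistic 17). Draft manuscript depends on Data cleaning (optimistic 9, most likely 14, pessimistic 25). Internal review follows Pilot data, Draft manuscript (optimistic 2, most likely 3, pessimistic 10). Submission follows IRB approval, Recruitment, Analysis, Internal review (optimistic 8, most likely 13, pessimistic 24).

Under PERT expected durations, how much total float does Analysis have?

te_IRB approval = (4 + 4·6 + 14)/6 = 42/6 = 7
te_Recruitment = (3 + 4·5 + 7)/6 = 30/6 = 5
te_Instrument calibration = (10 + 4·14 + 30)/6 = 96/6 = 16
te_Pilot data = (2 + 4·7 + 18)/6 = 48/6 = 8
te_Data collection = (1 + 4·4 + 7)/6 = 24/6 = 4
te_Data cleaning = (1 + 4·2 + 9)/6 = 18/6 = 3
te_Analysis = (7 + 4·12 + 17)/6 = 72/6 = 12
te_Draft manuscript = (9 + 4·14 + 25)/6 = 90/6 = 15
te_Internal review = (2 + 4·3 + 10)/6 = 24/6 = 4
te_Submission = (8 + 4·13 + 24)/6 = 84/6 = 14

Forward pass:
ES_IRB approval = 0; EF_IRB approval = 7
ES_Recruitment = 0; EF_Recruitment = 5
ES_Instrument calibration = 0; EF_Instrument calibration = 16
ES_Pilot data = 0; EF_Pilot data = 8
ES_Data collection = 7; EF_Data collection = 7+4 = 11
ES_Data cleaning = 16; EF_Data cleaning = 16+3 = 19
ES_Analysis = 11; EF_Analysis = 11+12 = 23
ES_Draft manuscript = 19; EF_Draft manuscript = 19+15 = 34
ES_Internal review = max(EF_Pilot data=8, EF_Draft manuscript=34) = 34; EF_Internal review = 34+4 = 38
ES_Submission = max(EF_IRB approval=7, EF_Recruitment=5, EF_Analysis=23, EF_Internal review=38) = 38; EF_Submission = 38+14 = 52
Expected project duration μ = 52 days. Critical path: Instrument calibration → Data cleaning → Draft manuscript → Internal review → Submission.

Backward pass:
LF_Submission = 52; LS_Submission = 52−14 = 38
LF_Internal review = LS_Submission = 38; LS_Internal review = 38−4 = 34
LF_Draft manuscript = LS_Internal review = 34; LS_Draft manuscript = 34−15 = 19
LF_Analysis = LS_Submission = 38; LS_Analysis = 38−12 = 26
LF_Data cleaning = LS_Draft manuscript = 19; LS_Data cleaning = 19−3 = 16
LF_Data collection = LS_Analysis = 26; LS_Data collection = 26−4 = 22
LF_Pilot data = LS_Internal review = 34; LS_Pilot data = 34−8 = 26
LF_Instrument calibration = LS_Data cleaning = 16; LS_Instrument calibration = 16−16 = 0
LF_Recruitment = LS_Submission = 38; LS_Recruitment = 38−5 = 33
LF_IRB approval = min(LS_Data collection=22, LS_Submission=38) = 22; LS_IRB approval = 22−7 = 15
Slack_Analysis = LS_Analysis − ES_Analysis = 26 − 11 = 15

15 days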